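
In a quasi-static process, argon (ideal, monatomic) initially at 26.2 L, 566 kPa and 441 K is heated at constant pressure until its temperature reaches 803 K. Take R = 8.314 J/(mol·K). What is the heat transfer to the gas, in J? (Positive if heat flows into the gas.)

30400 J

n = P₁V₁/(RT₁) = 566×26.2/(8.314×441) = 4.04 mol.
Isobaric: P stays 566 kPa; V/T = const ⇒ T₂ = 803 K, V₂ = 47.7 L.
W = PΔV = 566×(47.7−26.2) kPa·L = 12200 J.
ΔU = nCvΔT = 4.04×12.5×(803−441) = 18300 J.
Q = ΔU + W = nCpΔT = 30400 J.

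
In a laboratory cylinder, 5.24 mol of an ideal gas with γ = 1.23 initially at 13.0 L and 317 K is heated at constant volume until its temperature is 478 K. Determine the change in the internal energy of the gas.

P₁ = nRT₁/V₁ = 5.24×8.314×317/13.0 = 1060 kPa.
Isochoric: V stays 13.0 L; P/T = const ⇒ T₂ = 478 K, P₂ = 1600 kPa.
For an ideal gas ΔU = nCvΔT with Cv = R/(γ−1) = 36.1 J/(mol·K).
ΔU = 5.24×36.1×(478−317) = 30500 J.

30500 J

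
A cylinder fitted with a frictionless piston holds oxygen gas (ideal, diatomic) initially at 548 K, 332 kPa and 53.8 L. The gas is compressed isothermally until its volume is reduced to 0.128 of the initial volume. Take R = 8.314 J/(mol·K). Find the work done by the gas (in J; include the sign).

-36700 J

n = P₁V₁/(RT₁) = 332×53.8/(8.314×548) = 3.92 mol.
Isothermal: T stays 548 K; PV = const ⇒ V₂ = 6.89 L, P₂ = 2590 kPa.
W = nRT ln(V₂/V₁) = 3.92×8.314×548×ln(0.128) = -36700 J.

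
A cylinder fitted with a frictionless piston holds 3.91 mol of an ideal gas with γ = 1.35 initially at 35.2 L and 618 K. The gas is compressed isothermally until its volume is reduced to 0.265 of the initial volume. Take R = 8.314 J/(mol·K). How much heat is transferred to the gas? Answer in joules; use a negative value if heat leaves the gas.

-26700 J

P₁ = nRT₁/V₁ = 3.91×8.314×618/35.2 = 571 kPa.
Isothermal: T stays 618 K; PV = const ⇒ V₂ = 9.33 L, P₂ = 2150 kPa.
ΔU = 0 (ideal gas, T constant).
W = nRT ln(V₂/V₁) = 3.91×8.314×618×ln(0.265) = -26700 J.
Q = ΔU + W = -26700 J.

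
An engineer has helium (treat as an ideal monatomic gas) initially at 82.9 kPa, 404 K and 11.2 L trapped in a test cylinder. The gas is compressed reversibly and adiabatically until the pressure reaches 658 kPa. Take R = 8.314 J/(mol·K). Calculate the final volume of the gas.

Adiabatic: T₂/T₁ = (P₂/P₁)^((γ−1)/γ) ⇒ T₂ = 404×(7.94)^0.400 = 925 K; V₂ = 3.23 L.

3.23 L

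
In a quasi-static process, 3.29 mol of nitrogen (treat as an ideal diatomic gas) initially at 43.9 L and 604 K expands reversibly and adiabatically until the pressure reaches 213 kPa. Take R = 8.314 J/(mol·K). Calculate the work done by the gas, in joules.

6200 J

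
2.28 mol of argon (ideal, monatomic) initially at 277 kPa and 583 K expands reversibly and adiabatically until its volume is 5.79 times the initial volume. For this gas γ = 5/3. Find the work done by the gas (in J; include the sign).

V₁ = nRT₁/P₁ = 2.28×8.314×583/277 = 39.9 L.
Adiabatic: TV^(γ−1) = const ⇒ T₂ = 583×(0.173)^0.667 = 181 K; PV^γ = const ⇒ P₂ = 14.8 kPa.
ΔU = nCvΔT = 2.28×12.5×(181−583) = -11400 J.
Q = 0 for an adiabatic process, so W = −ΔU = 11400 J.

11400 J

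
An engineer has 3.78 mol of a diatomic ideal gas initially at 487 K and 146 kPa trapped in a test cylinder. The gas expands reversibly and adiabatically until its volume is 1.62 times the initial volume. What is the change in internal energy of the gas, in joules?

V₁ = nRT₁/P₁ = 3.78×8.314×487/146 = 105 L.
Adiabatic: TV^(γ−1) = const ⇒ T₂ = 487×(0.617)^0.400 = 402 K; PV^γ = const ⇒ P₂ = 74.3 kPa.
For an ideal gas ΔU = nCvΔT with Cv = (5/2)R = 20.8 J/(mol·K).
ΔU = 3.78×20.8×(402−487) = -6710 J.

-6710 J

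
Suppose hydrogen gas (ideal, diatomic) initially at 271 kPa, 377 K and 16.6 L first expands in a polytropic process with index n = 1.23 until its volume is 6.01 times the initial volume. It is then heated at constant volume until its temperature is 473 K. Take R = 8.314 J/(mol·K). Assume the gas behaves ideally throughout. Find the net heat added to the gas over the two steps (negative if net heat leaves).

n = P₁V₁/(RT₁) = 271×16.6/(8.314×377) = 1.44 mol.
Step 1 — Polytropic n=1.23: T₂ = T₁(V₁/V₂)^(n−1) = 377×(0.166)^0.23 = 250 K; P₂ = P₁(V₁/V₂)^n = 29.9 kPa.
W = (P₁V₁−P₂V₂)/(n−1) = (271×16.6−29.9×99.8)/0.23 = 6610 J.
ΔU = nCvΔT = 1.44×20.8×(250−377) = -3800 J.
Q = ΔU + W = 2810 J.
State after step 1: P = 29.9 kPa, V = 99.8 L, T = 250 K.
Step 2 — Isochoric: V stays 99.8 L; P/T = const ⇒ T₂ = 473 K, P₂ = 56.6 kPa.
W = 0 (no volume change).
ΔU = nCvΔT = 1.44×20.8×(473−250) = 6670 J.
Q = ΔU = 6670 J.
Net over both steps: W = 6610 J, Q = 9470 J, ΔU = 2860 J.

9470 J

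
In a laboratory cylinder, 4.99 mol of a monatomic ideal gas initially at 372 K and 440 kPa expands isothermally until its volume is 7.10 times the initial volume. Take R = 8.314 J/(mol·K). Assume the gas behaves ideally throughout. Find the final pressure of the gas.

62.0 kPa

V₁ = nRT₁/P₁ = 4.99×8.314×372/440 = 35.1 L.
Isothermal: T stays 372 K; PV = const ⇒ V₂ = 249 L, P₂ = 62.0 kPa.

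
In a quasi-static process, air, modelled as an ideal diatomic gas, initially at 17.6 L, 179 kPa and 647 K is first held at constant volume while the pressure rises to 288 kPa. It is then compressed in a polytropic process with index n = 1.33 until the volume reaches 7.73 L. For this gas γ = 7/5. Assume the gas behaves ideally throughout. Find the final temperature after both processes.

n = P₁V₁/(RT₁) = 179×17.6/(8.314×647) = 0.586 mol.
Step 1 — Isochoric: V stays 17.6 L; P/T = const ⇒ T₂ = 1040 K, P₂ = 288 kPa.
W = 0 (no volume change).
ΔU = nCvΔT = 0.586×20.8×(1040−647) = 4800 J.
Q = ΔU = 4800 J.
State after step 1: P = 288 kPa, V = 17.6 L, T = 1040 K.
Step 2 — Polytropic n=1.33: T₂ = T₁(V₁/V₂)^(n−1) = 1040×(2.28)^0.33 = 1370 K; P₂ = P₁(V₁/V₂)^n = 860 kPa.
W = (P₁V₁−P₂V₂)/(n−1) = (288×17.6−860×7.73)/0.33 = -4790 J.
ΔU = nCvΔT = 0.586×20.8×(1370−1040) = 3950 J.
Q = ΔU + W = -839 J.
Net over both steps: W = -4790 J, Q = 3960 J, ΔU = 8750 J.

1370 K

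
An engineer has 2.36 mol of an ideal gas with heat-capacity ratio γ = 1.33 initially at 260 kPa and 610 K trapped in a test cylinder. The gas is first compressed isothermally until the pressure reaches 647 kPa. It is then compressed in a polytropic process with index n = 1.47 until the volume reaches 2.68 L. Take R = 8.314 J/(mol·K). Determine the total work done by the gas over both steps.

V₁ = nRT₁/P₁ = 2.36×8.314×610/260 = 46.0 L.
Step 1 — Isothermal: T stays 610 K; PV = const ⇒ V₂ = 18.5 L, P₂ = 647 kPa.
ΔU = 0 (ideal gas, T constant).
W = nRT ln(V₂/V₁) = 2.36×8.314×610×ln(0.402) = -10900 J.
Q = ΔU + W = -10900 J.
State after step 1: P = 647 kPa, V = 18.5 L, T = 610 K.
Step 2 — Polytropic n=1.47: T₂ = T₁(V₁/V₂)^(n−1) = 610×(6.90)^0.47 = 1510 K; P₂ = P₁(V₁/V₂)^n = 11100 kPa.
W = (P₁V₁−P₂V₂)/(n−1) = (647×18.5−11100×2.68)/0.47 = -37700 J.
ΔU = nCvΔT = 2.36×25.2×(1510−610) = 53700 J.
Q = ΔU + W = 16000 J.
Net over both steps: W = -48600 J, Q = 5070 J, ΔU = 53700 J.

-48600 J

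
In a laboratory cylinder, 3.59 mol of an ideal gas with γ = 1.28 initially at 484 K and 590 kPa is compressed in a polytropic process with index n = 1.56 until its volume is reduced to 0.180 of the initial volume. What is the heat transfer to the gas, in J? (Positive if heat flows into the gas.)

V₁ = nRT₁/P₁ = 3.59×8.314×484/590 = 24.5 L.
Polytropic n=1.56: T₂ = T₁(V₁/V₂)^(n−1) = 484×(5.56)^0.56 = 1260 K; P₂ = P₁(V₁/V₂)^n = 8560 kPa.
W = (P₁V₁−P₂V₂)/(n−1) = (590×24.5−8560×4.41)/0.56 = -41600 J.
ΔU = nCvΔT = 3.59×29.7×(1260−484) = 83200 J.
Q = ΔU + W = 41600 J.

41600 J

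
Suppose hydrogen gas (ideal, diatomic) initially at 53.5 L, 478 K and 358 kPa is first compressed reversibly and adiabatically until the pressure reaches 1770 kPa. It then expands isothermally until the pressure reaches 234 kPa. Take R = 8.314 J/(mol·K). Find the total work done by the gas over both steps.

33500 J

n = P₁V₁/(RT₁) = 358×53.5/(8.314×478) = 4.82 mol.
Step 1 — Adiabatic: T₂/T₁ = (P₂/P₁)^((γ−1)/γ) ⇒ T₂ = 478×(4.94)^0.286 = 755 K; V₂ = 17.1 L.
ΔU = nCvΔT = 4.82×20.8×(755−478) = 27700 J.
Q = 0 for an adiabatic process, so W = −ΔU = -27700 J.
State after step 1: P = 1770 kPa, V = 17.1 L, T = 755 K.
Step 2 — Isothermal: T stays 755 K; PV = const ⇒ V₂ = 129 L, P₂ = 234 kPa.
ΔU = 0 (ideal gas, T constant).
W = nRT ln(V₂/V₁) = 4.82×8.314×755×ln(7.56) = 61200 J.
Q = ΔU + W = 61200 J.
Net over both steps: W = 33500 J, Q = 61200 J, ΔU = 27700 J.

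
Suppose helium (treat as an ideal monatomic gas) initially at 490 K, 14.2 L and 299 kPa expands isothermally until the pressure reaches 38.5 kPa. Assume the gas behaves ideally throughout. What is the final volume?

110 L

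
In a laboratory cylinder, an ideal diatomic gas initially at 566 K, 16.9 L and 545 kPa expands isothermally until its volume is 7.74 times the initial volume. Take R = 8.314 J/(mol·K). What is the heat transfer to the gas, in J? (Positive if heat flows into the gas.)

18800 J

n = P₁V₁/(RT₁) = 545×16.9/(8.314×566) = 1.96 mol.
Isothermal: T stays 566 K; PV = const ⇒ V₂ = 131 L, P₂ = 70.4 kPa.
ΔU = 0 (ideal gas, T constant).
W = nRT ln(V₂/V₁) = 1.96×8.314×566×ln(7.74) = 18800 J.
Q = ΔU + W = 18800 J.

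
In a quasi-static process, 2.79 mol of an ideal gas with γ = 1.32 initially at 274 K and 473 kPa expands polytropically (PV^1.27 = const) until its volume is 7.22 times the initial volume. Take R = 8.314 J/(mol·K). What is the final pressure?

38.4 kPa

V₁ = nRT₁/P₁ = 2.79×8.314×274/473 = 13.4 L.
Polytropic n=1.27: T₂ = T₁(V₁/V₂)^(n−1) = 274×(0.139)^0.27 = 161 K; P₂ = P₁(V₁/V₂)^n = 38.4 kPa.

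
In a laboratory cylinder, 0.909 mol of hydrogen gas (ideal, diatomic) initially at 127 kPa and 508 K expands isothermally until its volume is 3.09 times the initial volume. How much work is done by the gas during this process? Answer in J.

V₁ = nRT₁/P₁ = 0.909×8.314×508/127 = 30.2 L.
Isothermal: T stays 508 K; PV = const ⇒ V₂ = 93.4 L, P₂ = 41.1 kPa.
W = nRT ln(V₂/V₁) = 0.909×8.314×508×ln(3.09) = 4330 J.

4330 J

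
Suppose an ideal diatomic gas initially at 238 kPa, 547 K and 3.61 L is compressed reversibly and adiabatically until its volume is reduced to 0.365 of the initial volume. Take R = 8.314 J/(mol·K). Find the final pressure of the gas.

Adiabatic: TV^(γ−1) = const ⇒ T₂ = 547×(2.74)^0.400 = 819 K; PV^γ = const ⇒ P₂ = 976 kPa.

976 kPa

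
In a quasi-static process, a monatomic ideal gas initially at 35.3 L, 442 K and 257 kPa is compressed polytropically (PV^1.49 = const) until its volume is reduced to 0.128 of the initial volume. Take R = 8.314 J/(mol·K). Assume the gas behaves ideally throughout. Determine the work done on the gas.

32200 J

n = P₁V₁/(RT₁) = 257×35.3/(8.314×442) = 2.47 mol.
Polytropic n=1.49: T₂ = T₁(V₁/V₂)^(n−1) = 442×(7.81)^0.49 = 1210 K; P₂ = P₁(V₁/V₂)^n = 5500 kPa.
W = (P₁V₁−P₂V₂)/(n−1) = (257×35.3−5500×4.52)/0.49 = -32200 J.
Work done on the gas = −W_by = 32200 J.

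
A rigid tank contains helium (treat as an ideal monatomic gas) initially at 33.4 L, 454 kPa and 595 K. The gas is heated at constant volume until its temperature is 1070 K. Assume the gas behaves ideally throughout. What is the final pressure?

816 kPa

Isochoric: V stays 33.4 L; P/T = const ⇒ T₂ = 1070 K, P₂ = 816 kPa.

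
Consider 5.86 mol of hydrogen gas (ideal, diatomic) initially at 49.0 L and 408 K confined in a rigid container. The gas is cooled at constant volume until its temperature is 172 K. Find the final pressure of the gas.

171 kPa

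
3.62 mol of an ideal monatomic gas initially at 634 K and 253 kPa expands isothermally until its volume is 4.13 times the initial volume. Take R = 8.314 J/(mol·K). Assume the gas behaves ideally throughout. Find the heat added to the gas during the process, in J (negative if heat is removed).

27100 J

V₁ = nRT₁/P₁ = 3.62×8.314×634/253 = 75.4 L.
Isothermal: T stays 634 K; PV = const ⇒ V₂ = 311 L, P₂ = 61.3 kPa.
ΔU = 0 (ideal gas, T constant).
W = nRT ln(V₂/V₁) = 3.62×8.314×634×ln(4.13) = 27100 J.
Q = ΔU + W = 27100 J.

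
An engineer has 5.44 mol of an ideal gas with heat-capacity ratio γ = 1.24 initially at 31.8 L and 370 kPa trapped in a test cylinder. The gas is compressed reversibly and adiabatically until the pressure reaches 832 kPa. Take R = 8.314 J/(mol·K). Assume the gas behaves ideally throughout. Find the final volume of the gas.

T₁ = P₁V₁/(nR) = 370×31.8/(5.44×8.314) = 260 K.
Adiabatic: T₂/T₁ = (P₂/P₁)^((γ−1)/γ) ⇒ T₂ = 260×(2.25)^0.194 = 304 K; V₂ = 16.5 L.

16.5 L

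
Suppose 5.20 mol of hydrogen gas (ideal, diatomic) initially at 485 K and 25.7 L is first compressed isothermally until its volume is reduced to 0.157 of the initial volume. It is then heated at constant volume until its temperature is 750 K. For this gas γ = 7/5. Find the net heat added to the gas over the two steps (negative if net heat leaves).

P₁ = nRT₁/V₁ = 5.20×8.314×485/25.7 = 816 kPa.
Step 1 — Isothermal: T stays 485 K; PV = const ⇒ V₂ = 4.03 L, P₂ = 5200 kPa.
ΔU = 0 (ideal gas, T constant).
W = nRT ln(V₂/V₁) = 5.20×8.314×485×ln(0.157) = -38800 J.
Q = ΔU + W = -38800 J.
State after step 1: P = 5200 kPa, V = 4.03 L, T = 485 K.
Step 2 — Isochoric: V stays 4.03 L; P/T = const ⇒ T₂ = 750 K, P₂ = 8040 kPa.
W = 0 (no volume change).
ΔU = nCvΔT = 5.20×20.8×(750−485) = 28600 J.
Q = ΔU = 28600 J.
Net over both steps: W = -38800 J, Q = -10200 J, ΔU = 28600 J.

-10200 J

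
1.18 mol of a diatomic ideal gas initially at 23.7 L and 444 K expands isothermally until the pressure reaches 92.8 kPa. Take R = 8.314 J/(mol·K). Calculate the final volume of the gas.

P₁ = nRT₁/V₁ = 1.18×8.314×444/23.7 = 184 kPa.
Isothermal: T stays 444 K; PV = const ⇒ V₂ = 46.9 L, P₂ = 92.8 kPa.

46.9 L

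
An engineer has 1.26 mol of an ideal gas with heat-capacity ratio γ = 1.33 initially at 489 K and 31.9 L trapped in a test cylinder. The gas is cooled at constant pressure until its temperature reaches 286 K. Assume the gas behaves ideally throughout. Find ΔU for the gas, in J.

-6440 J

P₁ = nRT₁/V₁ = 1.26×8.314×489/31.9 = 161 kPa.
Isobaric: P stays 161 kPa; V/T = const ⇒ T₂ = 286 K, V₂ = 18.7 L.
For an ideal gas ΔU = nCvΔT with Cv = R/(γ−1) = 25.2 J/(mol·K).
ΔU = 1.26×25.2×(286−489) = -6440 J.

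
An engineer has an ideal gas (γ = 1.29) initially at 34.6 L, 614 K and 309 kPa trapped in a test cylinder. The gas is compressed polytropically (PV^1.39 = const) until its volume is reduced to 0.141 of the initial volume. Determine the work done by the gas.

-31400 J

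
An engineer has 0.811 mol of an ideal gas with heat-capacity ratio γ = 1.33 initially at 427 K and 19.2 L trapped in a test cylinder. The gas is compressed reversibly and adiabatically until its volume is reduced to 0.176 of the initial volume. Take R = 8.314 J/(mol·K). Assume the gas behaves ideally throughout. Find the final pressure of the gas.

P₁ = nRT₁/V₁ = 0.811×8.314×427/19.2 = 150 kPa.
Adiabatic: TV^(γ−1) = const ⇒ T₂ = 427×(5.68)^0.330 = 758 K; PV^γ = const ⇒ P₂ = 1510 kPa.

1510 kPa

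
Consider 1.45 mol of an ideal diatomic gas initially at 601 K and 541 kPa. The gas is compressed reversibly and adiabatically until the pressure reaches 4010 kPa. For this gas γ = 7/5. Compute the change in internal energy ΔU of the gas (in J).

14000 J

V₁ = nRT₁/P₁ = 1.45×8.314×601/541 = 13.4 L.
Adiabatic: T₂/T₁ = (P₂/P₁)^((γ−1)/γ) ⇒ T₂ = 601×(7.41)^0.286 = 1070 K; V₂ = 3.20 L.
For an ideal gas ΔU = nCvΔT with Cv = (5/2)R = 20.8 J/(mol·K).
ΔU = 1.45×20.8×(1070−601) = 14000 J.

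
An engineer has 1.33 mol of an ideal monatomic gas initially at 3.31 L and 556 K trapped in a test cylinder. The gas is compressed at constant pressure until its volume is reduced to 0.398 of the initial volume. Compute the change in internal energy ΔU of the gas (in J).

-5550 J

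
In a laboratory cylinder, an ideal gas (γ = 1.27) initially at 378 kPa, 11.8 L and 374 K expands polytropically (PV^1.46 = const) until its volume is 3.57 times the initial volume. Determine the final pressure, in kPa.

Polytropic n=1.46: T₂ = T₁(V₁/V₂)^(n−1) = 374×(0.280)^0.46 = 208 K; P₂ = P₁(V₁/V₂)^n = 59.0 kPa.

59.0 kPa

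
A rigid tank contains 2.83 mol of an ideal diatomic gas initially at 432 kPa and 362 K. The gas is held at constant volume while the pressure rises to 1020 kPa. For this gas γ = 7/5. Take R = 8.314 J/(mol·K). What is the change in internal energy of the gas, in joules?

29000 J

V₁ = nRT₁/P₁ = 2.83×8.314×362/432 = 19.7 L.
Isochoric: V stays 19.7 L; P/T = const ⇒ T₂ = 855 K, P₂ = 1020 kPa.
For an ideal gas ΔU = nCvΔT with Cv = (5/2)R = 20.8 J/(mol·K).
ΔU = 2.83×20.8×(855−362) = 29000 J.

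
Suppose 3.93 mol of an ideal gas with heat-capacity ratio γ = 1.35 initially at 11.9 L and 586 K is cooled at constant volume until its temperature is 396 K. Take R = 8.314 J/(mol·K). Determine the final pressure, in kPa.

P₁ = nRT₁/V₁ = 3.93×8.314×586/11.9 = 1610 kPa.
Isochoric: V stays 11.9 L; P/T = const ⇒ T₂ = 396 K, P₂ = 1090 kPa.

1090 kPa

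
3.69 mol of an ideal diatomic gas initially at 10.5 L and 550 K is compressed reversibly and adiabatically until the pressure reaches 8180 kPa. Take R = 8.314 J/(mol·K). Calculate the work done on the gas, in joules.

25000 J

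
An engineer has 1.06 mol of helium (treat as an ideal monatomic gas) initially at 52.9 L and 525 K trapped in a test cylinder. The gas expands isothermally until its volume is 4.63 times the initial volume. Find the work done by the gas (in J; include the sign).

7090 J

P₁ = nRT₁/V₁ = 1.06×8.314×525/52.9 = 87.5 kPa.
Isothermal: T stays 525 K; PV = const ⇒ V₂ = 245 L, P₂ = 18.9 kPa.
W = nRT ln(V₂/V₁) = 1.06×8.314×525×ln(4.63) = 7090 J.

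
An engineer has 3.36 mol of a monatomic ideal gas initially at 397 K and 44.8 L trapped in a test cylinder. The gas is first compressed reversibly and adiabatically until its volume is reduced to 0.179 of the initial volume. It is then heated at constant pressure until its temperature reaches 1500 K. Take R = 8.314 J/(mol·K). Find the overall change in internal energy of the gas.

46200 J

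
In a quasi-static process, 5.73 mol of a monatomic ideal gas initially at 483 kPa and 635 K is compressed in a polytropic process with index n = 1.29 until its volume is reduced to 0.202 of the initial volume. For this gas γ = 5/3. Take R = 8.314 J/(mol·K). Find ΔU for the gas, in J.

V₁ = nRT₁/P₁ = 5.73×8.314×635/483 = 62.6 L.
Polytropic n=1.29: T₂ = T₁(V₁/V₂)^(n−1) = 635×(4.95)^0.29 = 1010 K; P₂ = P₁(V₁/V₂)^n = 3800 kPa.
For an ideal gas ΔU = nCvΔT with Cv = (3/2)R = 12.5 J/(mol·K).
ΔU = 5.73×12.5×(1010−635) = 26800 J.

26800 J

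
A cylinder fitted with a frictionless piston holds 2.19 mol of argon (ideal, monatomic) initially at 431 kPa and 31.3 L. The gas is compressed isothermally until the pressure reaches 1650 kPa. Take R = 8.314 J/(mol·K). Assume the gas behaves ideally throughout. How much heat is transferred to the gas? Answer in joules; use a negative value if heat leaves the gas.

-18100 J

T₁ = P₁V₁/(nR) = 431×31.3/(2.19×8.314) = 741 K.
Isothermal: T stays 741 K; PV = const ⇒ V₂ = 8.18 L, P₂ = 1650 kPa.
ΔU = 0 (ideal gas, T constant).
W = nRT ln(V₂/V₁) = 2.19×8.314×741×ln(0.261) = -18100 J.
Q = ΔU + W = -18100 J.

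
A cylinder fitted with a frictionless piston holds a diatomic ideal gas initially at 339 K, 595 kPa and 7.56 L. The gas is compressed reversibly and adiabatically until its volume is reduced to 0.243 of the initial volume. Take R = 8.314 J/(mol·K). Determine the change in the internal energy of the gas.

8560 J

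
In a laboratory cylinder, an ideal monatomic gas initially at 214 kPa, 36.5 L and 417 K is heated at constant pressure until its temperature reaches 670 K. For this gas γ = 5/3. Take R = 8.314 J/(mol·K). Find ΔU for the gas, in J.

n = P₁V₁/(RT₁) = 214×36.5/(8.314×417) = 2.25 mol.
Isobaric: P stays 214 kPa; V/T = const ⇒ T₂ = 670 K, V₂ = 58.6 L.
For an ideal gas ΔU = nCvΔT with Cv = (3/2)R = 12.5 J/(mol·K).
ΔU = 2.25×12.5×(670−417) = 7110 J.

7110 J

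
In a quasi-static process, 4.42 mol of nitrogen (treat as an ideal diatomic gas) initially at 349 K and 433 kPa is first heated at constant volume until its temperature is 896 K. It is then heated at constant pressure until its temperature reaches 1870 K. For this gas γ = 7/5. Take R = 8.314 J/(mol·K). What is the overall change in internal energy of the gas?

V₁ = nRT₁/P₁ = 4.42×8.314×349/433 = 29.6 L.
Step 1 — Isochoric: V stays 29.6 L; P/T = const ⇒ T₂ = 896 K, P₂ = 1110 kPa.
W = 0 (no volume change).
ΔU = nCvΔT = 4.42×20.8×(896−349) = 50300 J.
Q = ΔU = 50300 J.
State after step 1: P = 1110 kPa, V = 29.6 L, T = 896 K.
Step 2 — Isobaric: P stays 1110 kPa; V/T = const ⇒ T₂ = 1870 K, V₂ = 61.8 L.
W = PΔV = 1110×(61.8−29.6) kPa·L = 35800 J.
ΔU = nCvΔT = 4.42×20.8×(1870−896) = 89500 J.
Q = ΔU + W = nCpΔT = 125000 J.
Net over both steps: W = 35800 J, Q = 176000 J, ΔU = 140000 J.

140000 J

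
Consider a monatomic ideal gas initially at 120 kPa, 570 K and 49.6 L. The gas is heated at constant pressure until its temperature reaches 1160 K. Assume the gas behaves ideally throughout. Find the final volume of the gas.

Isobaric: P stays 120 kPa; V/T = const ⇒ T₂ = 1160 K, V₂ = 101 L.

101 L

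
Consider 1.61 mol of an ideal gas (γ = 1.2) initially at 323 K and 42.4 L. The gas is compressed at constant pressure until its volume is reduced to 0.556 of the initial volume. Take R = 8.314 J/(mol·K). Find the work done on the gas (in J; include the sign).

1920 J

P₁ = nRT₁/V₁ = 1.61×8.314×323/42.4 = 102 kPa.
Isobaric: P stays 102 kPa; V/T = const ⇒ T₂ = 180 K, V₂ = 23.6 L.
W = PΔV = 102×(23.6−42.4) kPa·L = -1920 J.
Work done on the gas = −W_by = 1920 J.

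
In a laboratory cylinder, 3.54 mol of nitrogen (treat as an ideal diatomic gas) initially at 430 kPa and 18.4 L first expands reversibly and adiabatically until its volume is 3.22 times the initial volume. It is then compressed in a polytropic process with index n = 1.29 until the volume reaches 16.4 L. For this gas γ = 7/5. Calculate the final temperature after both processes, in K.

T₁ = P₁V₁/(nR) = 430×18.4/(3.54×8.314) = 269 K.
Step 1 — Adiabatic: TV^(γ−1) = const ⇒ T₂ = 269×(0.311)^0.400 = 168 K; PV^γ = const ⇒ P₂ = 83.7 kPa.
ΔU = nCvΔT = 3.54×20.8×(168−269) = -7390 J.
Q = 0 for an adiabatic process, so W = −ΔU = 7390 J.
State after step 1: P = 83.7 kPa, V = 59.2 L, T = 168 K.
Step 2 — Polytropic n=1.29: T₂ = T₁(V₁/V₂)^(n−1) = 168×(3.61)^0.29 = 244 K; P₂ = P₁(V₁/V₂)^n = 439 kPa.
W = (P₁V₁−P₂V₂)/(n−1) = (83.7×59.2−439×16.4)/0.29 = -7710 J.
ΔU = nCvΔT = 3.54×20.8×(244−168) = 5590 J.
Q = ΔU + W = -2120 J.
Net over both steps: W = -324 J, Q = -2120 J, ΔU = -1800 J.

244 K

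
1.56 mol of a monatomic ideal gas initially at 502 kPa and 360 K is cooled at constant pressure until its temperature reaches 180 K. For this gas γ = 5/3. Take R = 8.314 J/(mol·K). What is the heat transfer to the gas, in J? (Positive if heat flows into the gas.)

V₁ = nRT₁/P₁ = 1.56×8.314×360/502 = 9.30 L.
Isobaric: P stays 502 kPa; V/T = const ⇒ T₂ = 180 K, V₂ = 4.65 L.
W = PΔV = 502×(4.65−9.30) kPa·L = -2330 J.
ΔU = nCvΔT = 1.56×12.5×(180−360) = -3500 J.
Q = ΔU + W = nCpΔT = -5840 J.

-5840 J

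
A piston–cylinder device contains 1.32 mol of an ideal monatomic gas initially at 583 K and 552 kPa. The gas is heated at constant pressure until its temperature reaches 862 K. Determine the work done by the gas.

3060 J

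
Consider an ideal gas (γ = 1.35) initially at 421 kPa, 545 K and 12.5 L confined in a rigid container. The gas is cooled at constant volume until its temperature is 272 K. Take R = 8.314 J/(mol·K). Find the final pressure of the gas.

210 kPa

Isochoric: V stays 12.5 L; P/T = const ⇒ T₂ = 272 K, P₂ = 210 kPa.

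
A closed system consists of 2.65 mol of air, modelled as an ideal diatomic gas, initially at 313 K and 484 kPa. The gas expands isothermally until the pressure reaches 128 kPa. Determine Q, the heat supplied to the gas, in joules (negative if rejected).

V₁ = nRT₁/P₁ = 2.65×8.314×313/484 = 14.2 L.
Isothermal: T stays 313 K; PV = const ⇒ V₂ = 53.9 L, P₂ = 128 kPa.
ΔU = 0 (ideal gas, T constant).
W = nRT ln(V₂/V₁) = 2.65×8.314×313×ln(3.78) = 9170 J.
Q = ΔU + W = 9170 J.

9170 J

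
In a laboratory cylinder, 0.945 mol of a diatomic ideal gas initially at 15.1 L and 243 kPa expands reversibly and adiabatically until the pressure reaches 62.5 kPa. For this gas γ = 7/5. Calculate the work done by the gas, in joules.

T₁ = P₁V₁/(nR) = 243×15.1/(0.945×8.314) = 467 K.
Adiabatic: T₂/T₁ = (P₂/P₁)^((γ−1)/γ) ⇒ T₂ = 467×(0.257)^0.286 = 317 K; V₂ = 39.8 L.
ΔU = nCvΔT = 0.945×20.8×(317−467) = -2950 J.
Q = 0 for an adiabatic process, so W = −ΔU = 2950 J.

2950 J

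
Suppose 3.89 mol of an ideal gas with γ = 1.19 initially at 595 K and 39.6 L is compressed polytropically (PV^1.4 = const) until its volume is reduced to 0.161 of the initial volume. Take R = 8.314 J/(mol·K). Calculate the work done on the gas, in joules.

51800 J

P₁ = nRT₁/V₁ = 3.89×8.314×595/39.6 = 486 kPa.
Polytropic n=1.4: T₂ = T₁(V₁/V₂)^(n−1) = 595×(6.21)^0.40 = 1240 K; P₂ = P₁(V₁/V₂)^n = 6270 kPa.
W = (P₁V₁−P₂V₂)/(n−1) = (486×39.6−6270×6.38)/0.40 = -51800 J.
Work done on the gas = −W_by = 51800 J.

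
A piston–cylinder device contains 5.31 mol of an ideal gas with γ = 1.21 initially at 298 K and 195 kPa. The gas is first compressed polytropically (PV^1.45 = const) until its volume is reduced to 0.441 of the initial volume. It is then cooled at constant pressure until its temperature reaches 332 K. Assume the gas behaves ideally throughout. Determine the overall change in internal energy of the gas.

V₁ = nRT₁/P₁ = 5.31×8.314×298/195 = 67.5 L.
Step 1 — Polytropic n=1.45: T₂ = T₁(V₁/V₂)^(n−1) = 298×(2.27)^0.45 = 431 K; P₂ = P₁(V₁/V₂)^n = 639 kPa.
W = (P₁V₁−P₂V₂)/(n−1) = (195×67.5−639×29.8)/0.45 = -13000 J.
ΔU = nCvΔT = 5.31×39.6×(431−298) = 27900 J.
Q = ΔU + W = 14900 J.
State after step 1: P = 639 kPa, V = 29.8 L, T = 431 K.
Step 2 — Isobaric: P stays 639 kPa; V/T = const ⇒ T₂ = 332 K, V₂ = 22.9 L.
W = PΔV = 639×(22.9−29.8) kPa·L = -4360 J.
ΔU = nCvΔT = 5.31×39.6×(332−431) = -20800 J.
Q = ΔU + W = nCpΔT = -25100 J.
Net over both steps: W = -17400 J, Q = -10200 J, ΔU = 7150 J.

7150 J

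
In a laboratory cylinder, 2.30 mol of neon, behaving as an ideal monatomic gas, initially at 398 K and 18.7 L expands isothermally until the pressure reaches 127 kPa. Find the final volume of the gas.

P₁ = nRT₁/V₁ = 2.30×8.314×398/18.7 = 407 kPa.
Isothermal: T stays 398 K; PV = const ⇒ V₂ = 59.9 L, P₂ = 127 kPa.

59.9 L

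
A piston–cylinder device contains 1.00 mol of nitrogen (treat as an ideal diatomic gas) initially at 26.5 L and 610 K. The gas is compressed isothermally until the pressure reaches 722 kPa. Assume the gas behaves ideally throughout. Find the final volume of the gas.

7.02 L

P₁ = nRT₁/V₁ = 1.00×8.314×610/26.5 = 191 kPa.
Isothermal: T stays 610 K; PV = const ⇒ V₂ = 7.02 L, P₂ = 722 kPa.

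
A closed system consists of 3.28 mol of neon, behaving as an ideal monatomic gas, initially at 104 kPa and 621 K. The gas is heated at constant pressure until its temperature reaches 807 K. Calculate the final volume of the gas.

V₁ = nRT₁/P₁ = 3.28×8.314×621/104 = 163 L.
Isobaric: P stays 104 kPa; V/T = const ⇒ T₂ = 807 K, V₂ = 212 L.

212 L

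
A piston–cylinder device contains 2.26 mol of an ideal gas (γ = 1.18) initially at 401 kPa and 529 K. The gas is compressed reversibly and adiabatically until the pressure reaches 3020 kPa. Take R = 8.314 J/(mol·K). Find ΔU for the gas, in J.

V₁ = nRT₁/P₁ = 2.26×8.314×529/401 = 24.8 L.
Adiabatic: T₂/T₁ = (P₂/P₁)^((γ−1)/γ) ⇒ T₂ = 529×(7.53)^0.153 = 720 K; V₂ = 4.48 L.
For an ideal gas ΔU = nCvΔT with Cv = R/(γ−1) = 46.2 J/(mol·K).
ΔU = 2.26×46.2×(720−529) = 19900 J.

19900 J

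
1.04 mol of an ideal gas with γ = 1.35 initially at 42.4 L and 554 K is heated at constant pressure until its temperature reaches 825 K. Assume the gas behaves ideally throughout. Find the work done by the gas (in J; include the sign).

P₁ = nRT₁/V₁ = 1.04×8.314×554/42.4 = 113 kPa.
Isobaric: P stays 113 kPa; V/T = const ⇒ T₂ = 825 K, V₂ = 63.1 L.
W = PΔV = 113×(63.1−42.4) kPa·L = 2340 J.

2340 J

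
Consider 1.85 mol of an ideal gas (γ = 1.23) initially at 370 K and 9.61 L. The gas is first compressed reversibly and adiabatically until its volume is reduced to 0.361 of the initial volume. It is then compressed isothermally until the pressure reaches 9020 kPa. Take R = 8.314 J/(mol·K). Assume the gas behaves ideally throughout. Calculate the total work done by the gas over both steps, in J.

-17100 J

P₁ = nRT₁/V₁ = 1.85×8.314×370/9.61 = 592 kPa.
Step 1 — Adiabatic: TV^(γ−1) = const ⇒ T₂ = 370×(2.77)^0.230 = 468 K; PV^γ = const ⇒ P₂ = 2070 kPa.
ΔU = nCvΔT = 1.85×36.1×(468−370) = 6530 J.
Q = 0 for an adiabatic process, so W = −ΔU = -6530 J.
State after step 1: P = 2070 kPa, V = 3.47 L, T = 468 K.
Step 2 — Isothermal: T stays 468 K; PV = const ⇒ V₂ = 0.798 L, P₂ = 9020 kPa.
ΔU = 0 (ideal gas, T constant).
W = nRT ln(V₂/V₁) = 1.85×8.314×468×ln(0.230) = -10600 J.
Q = ΔU + W = -10600 J.
Net over both steps: W = -17100 J, Q = -10600 J, ΔU = 6530 J.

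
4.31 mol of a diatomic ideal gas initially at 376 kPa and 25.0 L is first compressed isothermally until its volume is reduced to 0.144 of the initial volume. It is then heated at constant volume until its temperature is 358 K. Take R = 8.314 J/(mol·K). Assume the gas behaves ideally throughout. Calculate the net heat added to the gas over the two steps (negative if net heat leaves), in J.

-9650 J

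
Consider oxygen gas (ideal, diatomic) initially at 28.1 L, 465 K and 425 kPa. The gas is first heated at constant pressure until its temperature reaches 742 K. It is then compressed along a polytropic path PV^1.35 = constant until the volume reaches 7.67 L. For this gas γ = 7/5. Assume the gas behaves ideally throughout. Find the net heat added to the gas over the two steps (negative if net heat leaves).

n = P₁V₁/(RT₁) = 425×28.1/(8.314×465) = 3.09 mol.
Step 1 — Isobaric: P stays 425 kPa; V/T = const ⇒ T₂ = 742 K, V₂ = 44.8 L.
W = PΔV = 425×(44.8−28.1) kPa·L = 7110 J.
ΔU = nCvΔT = 3.09×20.8×(742−465) = 17800 J.
Q = ΔU + W = nCpΔT = 24900 J.
State after step 1: P = 425 kPa, V = 44.8 L, T = 742 K.
Step 2 — Polytropic n=1.35: T₂ = T₁(V₁/V₂)^(n−1) = 742×(5.85)^0.35 = 1380 K; P₂ = P₁(V₁/V₂)^n = 4610 kPa.
W = (P₁V₁−P₂V₂)/(n−1) = (425×44.8−4610×7.67)/0.35 = -46600 J.
ΔU = nCvΔT = 3.09×20.8×(1380−742) = 40700 J.
Q = ΔU + W = -5820 J.
Net over both steps: W = -39500 J, Q = 19100 J, ΔU = 58500 J.

19100 J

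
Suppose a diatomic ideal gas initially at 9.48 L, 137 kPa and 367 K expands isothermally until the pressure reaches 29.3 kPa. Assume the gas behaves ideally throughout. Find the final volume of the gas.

44.3 L

Isothermal: T stays 367 K; PV = const ⇒ V₂ = 44.3 L, P₂ = 29.3 kPa.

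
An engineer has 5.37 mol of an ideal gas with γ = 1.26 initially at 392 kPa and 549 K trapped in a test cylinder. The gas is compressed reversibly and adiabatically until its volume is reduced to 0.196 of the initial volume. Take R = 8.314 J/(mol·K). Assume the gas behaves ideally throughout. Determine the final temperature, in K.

839 K

V₁ = nRT₁/P₁ = 5.37×8.314×549/392 = 62.5 L.
Adiabatic: TV^(γ−1) = const ⇒ T₂ = 549×(5.10)^0.260 = 839 K; PV^γ = const ⇒ P₂ = 3060 kPa.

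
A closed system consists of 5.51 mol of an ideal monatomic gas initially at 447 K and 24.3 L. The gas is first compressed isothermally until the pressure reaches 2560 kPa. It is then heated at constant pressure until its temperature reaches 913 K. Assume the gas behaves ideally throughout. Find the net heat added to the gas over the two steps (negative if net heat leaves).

30600 J

P₁ = nRT₁/V₁ = 5.51×8.314×447/24.3 = 843 kPa.
Step 1 — Isothermal: T stays 447 K; PV = const ⇒ V₂ = 8.00 L, P₂ = 2560 kPa.
ΔU = 0 (ideal gas, T constant).
W = nRT ln(V₂/V₁) = 5.51×8.314×447×ln(0.329) = -22800 J.
Q = ΔU + W = -22800 J.
State after step 1: P = 2560 kPa, V = 8.00 L, T = 447 K.
Step 2 — Isobaric: P stays 2560 kPa; V/T = const ⇒ T₂ = 913 K, V₂ = 16.3 L.
W = PΔV = 2560×(16.3−8.00) kPa·L = 21300 J.
ΔU = nCvΔT = 5.51×12.5×(913−447) = 32000 J.
Q = ΔU + W = nCpΔT = 53400 J.
Net over both steps: W = -1410 J, Q = 30600 J, ΔU = 32000 J.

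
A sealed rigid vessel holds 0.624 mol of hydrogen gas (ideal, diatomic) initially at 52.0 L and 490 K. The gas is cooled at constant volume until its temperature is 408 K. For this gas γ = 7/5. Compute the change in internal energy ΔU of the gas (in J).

-1060 J

P₁ = nRT₁/V₁ = 0.624×8.314×490/52.0 = 48.9 kPa.
Isochoric: V stays 52.0 L; P/T = const ⇒ T₂ = 408 K, P₂ = 40.7 kPa.
For an ideal gas ΔU = nCvΔT with Cv = (5/2)R = 20.8 J/(mol·K).
ΔU = 0.624×20.8×(408−490) = -1060 J.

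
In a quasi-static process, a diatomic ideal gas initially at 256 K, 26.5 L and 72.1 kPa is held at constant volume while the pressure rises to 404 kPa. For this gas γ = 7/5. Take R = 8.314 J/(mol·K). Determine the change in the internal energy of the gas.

22000 J

n = P₁V₁/(RT₁) = 72.1×26.5/(8.314×256) = 0.898 mol.
Isochoric: V stays 26.5 L; P/T = const ⇒ T₂ = 1430 K, P₂ = 404 kPa.
For an ideal gas ΔU = nCvΔT with Cv = (5/2)R = 20.8 J/(mol·K).
ΔU = 0.898×20.8×(1430−256) = 22000 J.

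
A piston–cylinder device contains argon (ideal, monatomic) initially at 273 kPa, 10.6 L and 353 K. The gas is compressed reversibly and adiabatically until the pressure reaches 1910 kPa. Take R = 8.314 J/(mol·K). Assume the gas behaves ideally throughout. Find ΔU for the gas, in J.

5110 J

n = P₁V₁/(RT₁) = 273×10.6/(8.314×353) = 0.986 mol.
Adiabatic: T₂/T₁ = (P₂/P₁)^((γ−1)/γ) ⇒ T₂ = 353×(7.00)^0.400 = 769 K; V₂ = 3.30 L.
For an ideal gas ΔU = nCvΔT with Cv = (3/2)R = 12.5 J/(mol·K).
ΔU = 0.986×12.5×(769−353) = 5110 J.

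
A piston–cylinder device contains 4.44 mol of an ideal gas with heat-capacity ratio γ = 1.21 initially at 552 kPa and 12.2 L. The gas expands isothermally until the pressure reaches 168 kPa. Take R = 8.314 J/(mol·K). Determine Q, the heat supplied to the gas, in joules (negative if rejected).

8010 J

T₁ = P₁V₁/(nR) = 552×12.2/(4.44×8.314) = 182 K.
Isothermal: T stays 182 K; PV = const ⇒ V₂ = 40.1 L, P₂ = 168 kPa.
ΔU = 0 (ideal gas, T constant).
W = nRT ln(V₂/V₁) = 4.44×8.314×182×ln(3.29) = 8010 J.
Q = ΔU + W = 8010 J.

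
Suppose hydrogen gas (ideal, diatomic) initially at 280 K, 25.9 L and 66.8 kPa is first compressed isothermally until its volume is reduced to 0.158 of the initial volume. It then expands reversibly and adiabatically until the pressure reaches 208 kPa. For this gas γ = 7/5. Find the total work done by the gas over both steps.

n = P₁V₁/(RT₁) = 66.8×25.9/(8.314×280) = 0.743 mol.
Step 1 — Isothermal: T stays 280 K; PV = const ⇒ V₂ = 4.09 L, P₂ = 423 kPa.
ΔU = 0 (ideal gas, T constant).
W = nRT ln(V₂/V₁) = 0.743×8.314×280×ln(0.158) = -3190 J.
Q = ΔU + W = -3190 J.
State after step 1: P = 423 kPa, V = 4.09 L, T = 280 K.
Step 2 — Adiabatic: T₂/T₁ = (P₂/P₁)^((γ−1)/γ) ⇒ T₂ = 280×(0.492)^0.286 = 229 K; V₂ = 6.79 L.
ΔU = nCvΔT = 0.743×20.8×(229−280) = -793 J.
Q = 0 for an adiabatic process, so W = −ΔU = 793 J.
Net over both steps: W = -2400 J, Q = -3190 J, ΔU = -793 J.

-2400 J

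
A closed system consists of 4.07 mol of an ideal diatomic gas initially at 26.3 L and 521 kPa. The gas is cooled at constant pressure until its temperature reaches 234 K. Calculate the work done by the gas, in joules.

T₁ = P₁V₁/(nR) = 521×26.3/(4.07×8.314) = 405 K.
Isobaric: P stays 521 kPa; V/T = const ⇒ T₂ = 234 K, V₂ = 15.2 L.
W = PΔV = 521×(15.2−26.3) kPa·L = -5780 J.

-5780 J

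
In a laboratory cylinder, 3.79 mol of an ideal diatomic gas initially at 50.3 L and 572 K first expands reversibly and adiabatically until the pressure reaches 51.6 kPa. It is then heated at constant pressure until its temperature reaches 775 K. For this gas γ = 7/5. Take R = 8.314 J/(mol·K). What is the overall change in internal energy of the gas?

16000 J

P₁ = nRT₁/V₁ = 3.79×8.314×572/50.3 = 358 kPa.
Step 1 — Adiabatic: T₂/T₁ = (P₂/P₁)^((γ−1)/γ) ⇒ T₂ = 572×(0.144)^0.286 = 329 K; V₂ = 201 L.
ΔU = nCvΔT = 3.79×20.8×(329−572) = -19200 J.
Q = 0 for an adiabatic process, so W = −ΔU = 19200 J.
State after step 1: P = 51.6 kPa, V = 201 L, T = 329 K.
Step 2 — Isobaric: P stays 51.6 kPa; V/T = const ⇒ T₂ = 775 K, V₂ = 473 L.
W = PΔV = 51.6×(473−201) kPa·L = 14100 J.
ΔU = nCvΔT = 3.79×20.8×(775−329) = 35100 J.
Q = ΔU + W = nCpΔT = 49200 J.
Net over both steps: W = 33200 J, Q = 49200 J, ΔU = 16000 J.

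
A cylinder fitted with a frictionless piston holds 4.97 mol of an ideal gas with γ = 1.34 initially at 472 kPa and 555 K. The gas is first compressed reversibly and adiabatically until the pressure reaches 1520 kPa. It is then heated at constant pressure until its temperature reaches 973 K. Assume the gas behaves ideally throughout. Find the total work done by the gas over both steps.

V₁ = nRT₁/P₁ = 4.97×8.314×555/472 = 48.6 L.
Step 1 — Adiabatic: T₂/T₁ = (P₂/P₁)^((γ−1)/γ) ⇒ T₂ = 555×(3.22)^0.254 = 747 K; V₂ = 20.3 L.
ΔU = nCvΔT = 4.97×24.5×(747−555) = 23300 J.
Q = 0 for an adiabatic process, so W = −ΔU = -23300 J.
State after step 1: P = 1520 kPa, V = 20.3 L, T = 747 K.
Step 2 — Isobaric: P stays 1520 kPa; V/T = const ⇒ T₂ = 973 K, V₂ = 26.5 L.
W = PΔV = 1520×(26.5−20.3) kPa·L = 9350 J.
ΔU = nCvΔT = 4.97×24.5×(973−747) = 27500 J.
Q = ΔU + W = nCpΔT = 36800 J.
Net over both steps: W = -14000 J, Q = 36800 J, ΔU = 50800 J.

-14000 J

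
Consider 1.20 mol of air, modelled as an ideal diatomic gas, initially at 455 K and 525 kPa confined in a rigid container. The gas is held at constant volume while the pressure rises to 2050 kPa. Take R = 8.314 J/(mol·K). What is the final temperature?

V₁ = nRT₁/P₁ = 1.20×8.314×455/525 = 8.65 L.
Isochoric: V stays 8.65 L; P/T = const ⇒ T₂ = 1780 K, P₂ = 2050 kPa.

1780 K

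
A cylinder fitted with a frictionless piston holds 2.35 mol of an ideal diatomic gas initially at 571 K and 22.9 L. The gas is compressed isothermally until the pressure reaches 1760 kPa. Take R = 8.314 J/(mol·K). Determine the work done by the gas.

P₁ = nRT₁/V₁ = 2.35×8.314×571/22.9 = 487 kPa.
Isothermal: T stays 571 K; PV = const ⇒ V₂ = 6.34 L, P₂ = 1760 kPa.
W = nRT ln(V₂/V₁) = 2.35×8.314×571×ln(0.277) = -14300 J.

-14300 J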